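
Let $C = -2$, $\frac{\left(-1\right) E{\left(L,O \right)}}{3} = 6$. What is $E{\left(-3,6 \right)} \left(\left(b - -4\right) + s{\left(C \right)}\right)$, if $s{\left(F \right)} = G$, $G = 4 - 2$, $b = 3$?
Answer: $-162$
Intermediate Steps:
$E{\left(L,O \right)} = -18$ ($E{\left(L,O \right)} = \left(-3\right) 6 = -18$)
$G = 2$
$s{\left(F \right)} = 2$
$E{\left(-3,6 \right)} \left(\left(b - -4\right) + s{\left(C \right)}\right) = - 18 \left(\left(3 - -4\right) + 2\right) = - 18 \left(\left(3 + 4\right) + 2\right) = - 18 \left(7 + 2\right) = \left(-18\right) 9 = -162$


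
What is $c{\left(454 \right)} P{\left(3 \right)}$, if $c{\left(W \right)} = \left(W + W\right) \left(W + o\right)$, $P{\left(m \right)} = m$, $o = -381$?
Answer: $198852$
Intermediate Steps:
$c{\left(W \right)} = 2 W \left(-381 + W\right)$ ($c{\left(W \right)} = \left(W + W\right) \left(W - 381\right) = 2 W \left(-381 + W\right)$)
$c{\left(454 \right)} P{\left(3 \right)} = 2 \cdot 454 \left(-381 + 454\right) 3 = 2 \cdot 454 \cdot 73 \cdot 3 = 66284 \cdot 3 = 198852$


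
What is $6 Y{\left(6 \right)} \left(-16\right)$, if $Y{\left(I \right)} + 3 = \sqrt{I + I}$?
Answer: $288 - 192 \sqrt{3} \approx -44.554$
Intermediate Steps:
$Y{\left(I \right)} = -3 + \sqrt{2} \sqrt{I}$ ($Y{\left(I \right)} = -3 + \sqrt{I + I} = -3 + \sqrt{2 I} = -3 + \sqrt{2} \sqrt{I}$)
$6 Y{\left(6 \right)} \left(-16\right) = 6 \left(-3 + \sqrt{2} \sqrt{6}\right) \left(-16\right) = 6 \left(-3 + 2 \sqrt{3}\right) \left(-16\right) = \left(-18 + 12 \sqrt{3}\right) \left(-16\right) = 288 - 192 \sqrt{3}$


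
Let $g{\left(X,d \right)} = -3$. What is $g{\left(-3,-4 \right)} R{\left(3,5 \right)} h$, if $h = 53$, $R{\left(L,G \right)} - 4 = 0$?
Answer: $-636$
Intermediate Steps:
$R{\left(L,G \right)} = 4$ ($R{\left(L,G \right)} = 4 + 0 = 4$)
$g{\left(-3,-4 \right)} R{\left(3,5 \right)} h = \left(-3\right) 4 \cdot 53 = \left(-12\right) 53 = -636$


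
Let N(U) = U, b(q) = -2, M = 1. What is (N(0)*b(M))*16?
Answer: 0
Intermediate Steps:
(N(0)*b(M))*16 = (0*(-2))*16 = 0*16 = 0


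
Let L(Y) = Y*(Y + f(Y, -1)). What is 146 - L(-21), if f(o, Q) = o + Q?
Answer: -757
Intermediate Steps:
f(o, Q) = Q + o
L(Y) = Y*(-1 + 2*Y) (L(Y) = Y*(Y + (-1 + Y)) = Y*(-1 + 2*Y))
146 - L(-21) = 146 - (-21)*(-1 + 2*(-21)) = 146 - (-21)*(-1 - 42) = 146 - (-21)*(-43) = 146 - 1*903 = 146 - 903 = -757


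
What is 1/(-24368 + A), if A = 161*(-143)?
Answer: -1/47391 ≈ -2.1101e-5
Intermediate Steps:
A = -23023
1/(-24368 + A) = 1/(-24368 - 23023) = 1/(-47391) = -1/47391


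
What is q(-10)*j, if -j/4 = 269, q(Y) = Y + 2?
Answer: 8608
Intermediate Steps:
q(Y) = 2 + Y
j = -1076 (j = -4*269 = -1076)
q(-10)*j = (2 - 10)*(-1076) = -8*(-1076) = 8608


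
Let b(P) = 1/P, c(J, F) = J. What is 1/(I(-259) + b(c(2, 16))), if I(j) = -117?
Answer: -2/233 ≈ -0.0085837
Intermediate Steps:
1/(I(-259) + b(c(2, 16))) = 1/(-117 + 1/2) = 1/(-117 + ½) = 1/(-233/2) = -2/233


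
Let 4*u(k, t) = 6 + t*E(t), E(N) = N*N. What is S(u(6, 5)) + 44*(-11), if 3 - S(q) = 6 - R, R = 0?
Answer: -487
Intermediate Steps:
E(N) = N²
u(k, t) = 3/2 + t³/4 (u(k, t) = (6 + t*t²)/4 = (6 + t³)/4 = 3/2 + t³/4)
S(q) = -3 (S(q) = 3 - (6 - 1*0) = 3 - (6 + 0) = 3 - 1*6 = 3 - 6 = -3)
S(u(6, 5)) + 44*(-11) = -3 + 44*(-11) = -3 - 484 = -487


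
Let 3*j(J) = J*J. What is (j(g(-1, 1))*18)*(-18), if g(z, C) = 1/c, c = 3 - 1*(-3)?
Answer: -3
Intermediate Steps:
c = 6 (c = 3 + 3 = 6)
g(z, C) = ⅙ (g(z, C) = 1/6 = ⅙)
j(J) = J²/3 (j(J) = (J*J)/3 = J²/3)
(j(g(-1, 1))*18)*(-18) = (((⅙)²/3)*18)*(-18) = (((⅓)*(1/36))*18)*(-18) = ((1/108)*18)*(-18) = (⅙)*(-18) = -3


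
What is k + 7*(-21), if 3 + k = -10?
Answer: -160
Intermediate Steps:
k = -13 (k = -3 - 10 = -13)
k + 7*(-21) = -13 + 7*(-21) = -13 - 147 = -160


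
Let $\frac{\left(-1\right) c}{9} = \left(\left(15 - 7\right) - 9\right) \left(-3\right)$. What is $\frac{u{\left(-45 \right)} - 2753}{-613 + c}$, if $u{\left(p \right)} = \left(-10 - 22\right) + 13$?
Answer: $\frac{693}{160} \approx 4.3313$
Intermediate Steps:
$u{\left(p \right)} = -19$ ($u{\left(p \right)} = -32 + 13 = -19$)
$c = -27$ ($c = - 9 \left(\left(15 - 7\right) - 9\right) \left(-3\right) = - 9 \left(8 - 9\right) \left(-3\right) = - 9 \left(\left(-1\right) \left(-3\right)\right) = \left(-9\right) 3 = -27$)
$\frac{u{\left(-45 \right)} - 2753}{-613 + c} = \frac{-19 - 2753}{-613 - 27} = - \frac{2772}{-640} = \left(-2772\right) \left(- \frac{1}{640}\right) = \frac{693}{160}$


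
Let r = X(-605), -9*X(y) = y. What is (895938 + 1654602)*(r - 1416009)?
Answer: -10834248425680/3 ≈ -3.6114e+12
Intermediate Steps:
X(y) = -y/9
r = 605/9 (r = -1/9*(-605) = 605/9 ≈ 67.222)
(895938 + 1654602)*(r - 1416009) = (895938 + 1654602)*(605/9 - 1416009) = 2550540*(-12743476/9) = -10834248425680/3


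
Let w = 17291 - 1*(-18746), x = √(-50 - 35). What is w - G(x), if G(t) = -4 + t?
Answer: 36041 - I*√85 ≈ 36041.0 - 9.2195*I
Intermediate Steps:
x = I*√85 (x = √(-85) = I*√85 ≈ 9.2195*I)
w = 36037 (w = 17291 + 18746 = 36037)
w - G(x) = 36037 - (-4 + I*√85) = 36037 + (4 - I*√85) = 36041 - I*√85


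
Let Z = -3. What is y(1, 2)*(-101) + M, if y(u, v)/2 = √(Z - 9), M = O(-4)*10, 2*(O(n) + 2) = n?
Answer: -40 - 404*I*√3 ≈ -40.0 - 699.75*I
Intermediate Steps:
O(n) = -2 + n/2
M = -40 (M = (-2 + (½)*(-4))*10 = (-2 - 2)*10 = -4*10 = -40)
y(u, v) = 4*I*√3 (y(u, v) = 2*√(-3 - 9) = 2*√(-12) = 2*(2*I*√3) = 4*I*√3)
y(1, 2)*(-101) + M = (4*I*√3)*(-101) - 40 = -404*I*√3 - 40 = -40 - 404*I*√3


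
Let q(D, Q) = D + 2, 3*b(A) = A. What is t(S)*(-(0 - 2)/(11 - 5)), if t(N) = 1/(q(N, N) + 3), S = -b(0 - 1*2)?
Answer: 1/17 ≈ 0.058824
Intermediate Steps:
b(A) = A/3
S = ⅔ (S = -(0 - 1*2)/3 = -(0 - 2)/3 = -(-2)/3 = -1*(-⅔) = ⅔ ≈ 0.66667)
q(D, Q) = 2 + D
t(N) = 1/(5 + N) (t(N) = 1/((2 + N) + 3) = 1/(5 + N))
t(S)*(-(0 - 2)/(11 - 5)) = (-(0 - 2)/(11 - 5))/(5 + ⅔) = (-(-2)/6)/(17/3) = 3*(-(-2)/6)/17 = 3*(-1*(-⅓))/17 = (3/17)*(⅓) = 1/17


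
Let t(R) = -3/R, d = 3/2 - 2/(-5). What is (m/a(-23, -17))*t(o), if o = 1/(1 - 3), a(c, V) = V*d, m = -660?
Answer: 39600/323 ≈ 122.60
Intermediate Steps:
d = 19/10 (d = 3*(½) - 2*(-⅕) = 3/2 + ⅖ = 19/10 ≈ 1.9000)
a(c, V) = 19*V/10 (a(c, V) = V*(19/10) = 19*V/10)
o = -½ (o = 1/(-2) = -½ ≈ -0.50000)
(m/a(-23, -17))*t(o) = (-660/((19/10)*(-17)))*(-3/(-½)) = (-660/(-323/10))*(-3*(-2)) = -660*(-10/323)*6 = (6600/323)*6 = 39600/323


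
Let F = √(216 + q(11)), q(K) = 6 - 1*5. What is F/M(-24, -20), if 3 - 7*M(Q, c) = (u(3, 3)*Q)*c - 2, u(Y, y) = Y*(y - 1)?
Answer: -7*√217/2875 ≈ -0.035867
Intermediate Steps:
q(K) = 1 (q(K) = 6 - 5 = 1)
u(Y, y) = Y*(-1 + y)
M(Q, c) = 5/7 - 6*Q*c/7 (M(Q, c) = 3/7 - (((3*(-1 + 3))*Q)*c - 2)/7 = 3/7 - (((3*2)*Q)*c - 2)/7 = 3/7 - ((6*Q)*c - 2)/7 = 3/7 - (6*Q*c - 2)/7 = 3/7 - (-2 + 6*Q*c)/7 = 3/7 + (2/7 - 6*Q*c/7) = 5/7 - 6*Q*c/7)
F = √217 (F = √(216 + 1) = √217 ≈ 14.731)
F/M(-24, -20) = √217/(5/7 - 6/7*(-24)*(-20)) = √217/(5/7 - 2880/7) = √217/(-2875/7) = √217*(-7/2875) = -7*√217/2875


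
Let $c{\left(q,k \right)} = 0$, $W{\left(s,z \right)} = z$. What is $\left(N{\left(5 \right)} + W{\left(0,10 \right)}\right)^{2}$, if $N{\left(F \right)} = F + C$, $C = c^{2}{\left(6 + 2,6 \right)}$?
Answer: $225$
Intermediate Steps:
$C = 0$ ($C = 0^{2} = 0$)
$N{\left(F \right)} = F$ ($N{\left(F \right)} = F + 0 = F$)
$\left(N{\left(5 \right)} + W{\left(0,10 \right)}\right)^{2} = \left(5 + 10\right)^{2} = 15^{2} = 225$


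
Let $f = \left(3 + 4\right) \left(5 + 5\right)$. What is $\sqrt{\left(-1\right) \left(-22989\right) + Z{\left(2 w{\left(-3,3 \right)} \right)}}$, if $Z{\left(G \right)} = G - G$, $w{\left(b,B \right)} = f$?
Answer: $\sqrt{22989} \approx 151.62$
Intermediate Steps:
$f = 70$ ($f = 7 \cdot 10 = 70$)
$w{\left(b,B \right)} = 70$
$Z{\left(G \right)} = 0$
$\sqrt{\left(-1\right) \left(-22989\right) + Z{\left(2 w{\left(-3,3 \right)} \right)}} = \sqrt{\left(-1\right) \left(-22989\right) + 0} = \sqrt{22989 + 0} = \sqrt{22989}$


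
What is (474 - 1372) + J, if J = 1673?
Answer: 775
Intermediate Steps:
(474 - 1372) + J = (474 - 1372) + 1673 = -898 + 1673 = 775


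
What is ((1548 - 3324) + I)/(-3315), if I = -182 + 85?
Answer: 1873/3315 ≈ 0.56501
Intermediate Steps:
I = -97
((1548 - 3324) + I)/(-3315) = ((1548 - 3324) - 97)/(-3315) = (-1776 - 97)*(-1/3315) = -1873*(-1/3315) = 1873/3315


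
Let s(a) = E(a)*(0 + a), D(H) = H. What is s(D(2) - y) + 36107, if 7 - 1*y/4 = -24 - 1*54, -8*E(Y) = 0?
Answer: 36107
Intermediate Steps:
E(Y) = 0 (E(Y) = -⅛*0 = 0)
y = 340 (y = 28 - 4*(-24 - 1*54) = 28 - 4*(-24 - 54) = 28 - 4*(-78) = 28 + 312 = 340)
s(a) = 0 (s(a) = 0*(0 + a) = 0*a = 0)
s(D(2) - y) + 36107 = 0 + 36107 = 36107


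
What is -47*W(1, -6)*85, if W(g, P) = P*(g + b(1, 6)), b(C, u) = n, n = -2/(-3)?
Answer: 39950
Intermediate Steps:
n = 2/3 (n = -2*(-1/3) = 2/3 ≈ 0.66667)
b(C, u) = 2/3
W(g, P) = P*(2/3 + g) (W(g, P) = P*(g + 2/3) = P*(2/3 + g))
-47*W(1, -6)*85 = -47*(-6)*(2 + 3*1)/3*85 = -47*(-6)*(2 + 3)/3*85 = -47*(-6)*5/3*85 = -47*(-10)*85 = 470*85 = 39950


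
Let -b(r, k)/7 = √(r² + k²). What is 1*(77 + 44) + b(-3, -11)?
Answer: 121 - 7*√130 ≈ 41.188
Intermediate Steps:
b(r, k) = -7*√(k² + r²) (b(r, k) = -7*√(r² + k²) = -7*√(k² + r²))
1*(77 + 44) + b(-3, -11) = 1*(77 + 44) - 7*√((-11)² + (-3)²) = 1*121 - 7*√(121 + 9) = 121 - 7*√130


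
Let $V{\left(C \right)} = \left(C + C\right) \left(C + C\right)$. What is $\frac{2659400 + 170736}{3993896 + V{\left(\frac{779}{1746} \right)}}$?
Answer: $\frac{2156928719544}{3043864571425} \approx 0.70862$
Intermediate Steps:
$V{\left(C \right)} = 4 C^{2}$ ($V{\left(C \right)} = 2 C 2 C = 4 C^{2}$)
$\frac{2659400 + 170736}{3993896 + V{\left(\frac{779}{1746} \right)}} = \frac{2659400 + 170736}{3993896 + 4 \left(\frac{779}{1746}\right)^{2}} = \frac{2830136}{3993896 + 4 \left(779 \cdot \frac{1}{1746}\right)^{2}} = \frac{2830136}{3993896 + 4 \left(\frac{779}{1746}\right)^{2}} = \frac{2830136}{3993896 + 4 \cdot \frac{606841}{3048516}} = \frac{2830136}{3993896 + \frac{606841}{762129}} = \frac{2830136}{\frac{3043864571425}{762129}} = 2830136 \cdot \frac{762129}{3043864571425} = \frac{2156928719544}{3043864571425}$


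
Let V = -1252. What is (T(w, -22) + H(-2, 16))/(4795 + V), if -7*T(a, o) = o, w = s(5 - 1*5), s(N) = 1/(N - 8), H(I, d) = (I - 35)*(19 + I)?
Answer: -4381/24801 ≈ -0.17665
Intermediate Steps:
H(I, d) = (-35 + I)*(19 + I)
s(N) = 1/(-8 + N)
w = -⅛ (w = 1/(-8 + (5 - 1*5)) = 1/(-8 + (5 - 5)) = 1/(-8 + 0) = 1/(-8) = -⅛ ≈ -0.12500)
T(a, o) = -o/7
(T(w, -22) + H(-2, 16))/(4795 + V) = (-⅐*(-22) + (-665 + (-2)² - 16*(-2)))/(4795 - 1252) = (22/7 + (-665 + 4 + 32))/3543 = (22/7 - 629)*(1/3543) = -4381/7*1/3543 = -4381/24801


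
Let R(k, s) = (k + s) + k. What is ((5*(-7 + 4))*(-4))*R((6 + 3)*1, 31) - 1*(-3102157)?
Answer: 3105097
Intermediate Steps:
R(k, s) = s + 2*k
((5*(-7 + 4))*(-4))*R((6 + 3)*1, 31) - 1*(-3102157) = ((5*(-7 + 4))*(-4))*(31 + 2*((6 + 3)*1)) - 1*(-3102157) = ((5*(-3))*(-4))*(31 + 2*(9*1)) + 3102157 = (-15*(-4))*(31 + 2*9) + 3102157 = 60*(31 + 18) + 3102157 = 60*49 + 3102157 = 2940 + 3102157 = 3105097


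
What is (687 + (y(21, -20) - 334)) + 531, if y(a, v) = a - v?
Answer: 925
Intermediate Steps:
(687 + (y(21, -20) - 334)) + 531 = (687 + ((21 - 1*(-20)) - 334)) + 531 = (687 + ((21 + 20) - 334)) + 531 = (687 + (41 - 334)) + 531 = (687 - 293) + 531 = 394 + 531 = 925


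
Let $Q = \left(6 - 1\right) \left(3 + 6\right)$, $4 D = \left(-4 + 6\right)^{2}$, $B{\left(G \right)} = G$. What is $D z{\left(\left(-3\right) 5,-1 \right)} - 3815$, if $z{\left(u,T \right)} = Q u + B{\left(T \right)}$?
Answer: $-4491$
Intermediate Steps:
$D = 1$ ($D = \frac{\left(-4 + 6\right)^{2}}{4} = \frac{2^{2}}{4} = \frac{1}{4} \cdot 4 = 1$)
$Q = 45$ ($Q = 5 \cdot 9 = 45$)
$z{\left(u,T \right)} = T + 45 u$ ($z{\left(u,T \right)} = 45 u + T = T + 45 u$)
$D z{\left(\left(-3\right) 5,-1 \right)} - 3815 = 1 \left(-1 + 45 \left(\left(-3\right) 5\right)\right) - 3815 = 1 \left(-1 + 45 \left(-15\right)\right) - 3815 = 1 \left(-1 - 675\right) - 3815 = 1 \left(-676\right) - 3815 = -676 - 3815 = -4491$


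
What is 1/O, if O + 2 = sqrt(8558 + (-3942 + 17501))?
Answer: 2/22113 + sqrt(22117)/22113 ≈ 0.0068158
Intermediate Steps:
O = -2 + sqrt(22117) (O = -2 + sqrt(8558 + (-3942 + 17501)) = -2 + sqrt(8558 + 13559) = -2 + sqrt(22117) ≈ 146.72)
1/O = 1/(-2 + sqrt(22117))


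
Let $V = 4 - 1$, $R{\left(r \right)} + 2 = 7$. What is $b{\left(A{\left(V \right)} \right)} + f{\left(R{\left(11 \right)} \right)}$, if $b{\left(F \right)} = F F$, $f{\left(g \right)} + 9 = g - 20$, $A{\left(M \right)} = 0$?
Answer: $-24$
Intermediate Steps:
$R{\left(r \right)} = 5$ ($R{\left(r \right)} = -2 + 7 = 5$)
$V = 3$ ($V = 4 - 1 = 3$)
$f{\left(g \right)} = -29 + g$ ($f{\left(g \right)} = -9 + \left(g - 20\right) = -9 + \left(-20 + g\right) = -29 + g$)
$b{\left(F \right)} = F^{2}$
$b{\left(A{\left(V \right)} \right)} + f{\left(R{\left(11 \right)} \right)} = 0^{2} + \left(-29 + 5\right) = 0 - 24 = -24$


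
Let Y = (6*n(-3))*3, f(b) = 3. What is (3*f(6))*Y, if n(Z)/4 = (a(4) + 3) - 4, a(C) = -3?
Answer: -2592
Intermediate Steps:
n(Z) = -16 (n(Z) = 4*((-3 + 3) - 4) = 4*(0 - 4) = 4*(-4) = -16)
Y = -288 (Y = (6*(-16))*3 = -96*3 = -288)
(3*f(6))*Y = (3*3)*(-288) = 9*(-288) = -2592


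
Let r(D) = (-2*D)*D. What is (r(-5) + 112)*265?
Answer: 16430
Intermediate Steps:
r(D) = -2*D**2
(r(-5) + 112)*265 = (-2*(-5)**2 + 112)*265 = (-2*25 + 112)*265 = (-50 + 112)*265 = 62*265 = 16430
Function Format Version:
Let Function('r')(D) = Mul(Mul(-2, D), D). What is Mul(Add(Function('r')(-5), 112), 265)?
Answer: 16430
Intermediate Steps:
Function('r')(D) = Mul(-2, Pow(D, 2))
Mul(Add(Function('r')(-5), 112), 265) = Mul(Add(Mul(-2, Pow(-5, 2)), 112), 265) = Mul(Add(Mul(-2, 25), 112), 265) = Mul(Add(-50, 112), 265) = Mul(62, 265) = 16430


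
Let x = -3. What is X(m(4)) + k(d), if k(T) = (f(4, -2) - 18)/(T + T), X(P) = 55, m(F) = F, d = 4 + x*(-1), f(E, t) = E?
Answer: 54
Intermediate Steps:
d = 7 (d = 4 - 3*(-1) = 4 + 3 = 7)
k(T) = -7/T (k(T) = (4 - 18)/(T + T) = -14*1/(2*T) = -7/T)
X(m(4)) + k(d) = 55 - 7/7 = 55 - 7*⅐ = 55 - 1 = 54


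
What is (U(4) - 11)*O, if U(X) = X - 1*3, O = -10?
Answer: 100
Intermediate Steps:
U(X) = -3 + X (U(X) = X - 3 = -3 + X)
(U(4) - 11)*O = ((-3 + 4) - 11)*(-10) = (1 - 11)*(-10) = -10*(-10) = 100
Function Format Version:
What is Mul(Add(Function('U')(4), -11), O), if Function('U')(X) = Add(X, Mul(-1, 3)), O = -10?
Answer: 100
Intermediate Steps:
Function('U')(X) = Add(-3, X) (Function('U')(X) = Add(X, -3) = Add(-3, X))
Mul(Add(Function('U')(4), -11), O) = Mul(Add(Add(-3, 4), -11), -10) = Mul(Add(1, -11), -10) = Mul(-10, -10) = 100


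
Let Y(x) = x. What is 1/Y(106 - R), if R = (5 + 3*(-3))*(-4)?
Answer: 1/90 ≈ 0.011111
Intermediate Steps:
R = 16 (R = (5 - 9)*(-4) = -4*(-4) = 16)
1/Y(106 - R) = 1/(106 - 1*16) = 1/(106 - 16) = 1/90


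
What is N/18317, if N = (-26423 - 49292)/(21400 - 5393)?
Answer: -75715/293200219 ≈ -0.00025824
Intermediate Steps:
N = -75715/16007 ≈ -4.7301
N/18317 = -75715/16007/18317 = -75715/16007*1/18317 = -75715/293200219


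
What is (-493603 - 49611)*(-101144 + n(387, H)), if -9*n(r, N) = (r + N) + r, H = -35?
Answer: 494886966490/9 ≈ 5.4987e+10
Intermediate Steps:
n(r, N) = -2*r/9 - N/9 (n(r, N) = -((r + N) + r)/9 = -((N + r) + r)/9 = -(N + 2*r)/9 = -2*r/9 - N/9)
(-493603 - 49611)*(-101144 + n(387, H)) = (-493603 - 49611)*(-101144 + (-2/9*387 - ⅑*(-35))) = -543214*(-101144 + (-86 + 35/9)) = -543214*(-101144 - 739/9) = -543214*(-911035/9) = 494886966490/9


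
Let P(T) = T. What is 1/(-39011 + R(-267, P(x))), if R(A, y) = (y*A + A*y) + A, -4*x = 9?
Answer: -2/76153 ≈ -2.6263e-5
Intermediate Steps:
x = -9/4 (x = -¼*9 = -9/4 ≈ -2.2500)
R(A, y) = A + 2*A*y (R(A, y) = (A*y + A*y) + A = 2*A*y + A = A + 2*A*y)
1/(-39011 + R(-267, P(x))) = 1/(-39011 - 267*(1 + 2*(-9/4))) = 1/(-39011 - 267*(1 - 9/2)) = 1/(-39011 - 267*(-7/2)) = 1/(-39011 + 1869/2) = 1/(-76153/2) = -2/76153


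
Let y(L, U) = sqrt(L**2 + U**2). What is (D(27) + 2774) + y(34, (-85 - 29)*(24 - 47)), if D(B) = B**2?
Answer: 3503 + 2*sqrt(1719010) ≈ 6125.2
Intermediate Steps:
(D(27) + 2774) + y(34, (-85 - 29)*(24 - 47)) = (27**2 + 2774) + sqrt(34**2 + ((-85 - 29)*(24 - 47))**2) = (729 + 2774) + sqrt(1156 + (-114*(-23))**2) = 3503 + sqrt(1156 + 2622**2) = 3503 + sqrt(1156 + 6874884) = 3503 + sqrt(6876040) = 3503 + 2*sqrt(1719010)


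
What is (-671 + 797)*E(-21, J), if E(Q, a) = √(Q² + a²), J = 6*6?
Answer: 378*√193 ≈ 5251.3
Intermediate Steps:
J = 36
(-671 + 797)*E(-21, J) = (-671 + 797)*√((-21)² + 36²) = 126*√(441 + 1296) = 126*√1737 = 126*(3*√193) = 378*√193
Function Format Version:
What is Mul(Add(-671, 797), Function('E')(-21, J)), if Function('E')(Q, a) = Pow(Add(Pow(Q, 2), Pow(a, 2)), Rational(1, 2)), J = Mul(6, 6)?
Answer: Mul(378, Pow(193, Rational(1, 2))) ≈ 5251.3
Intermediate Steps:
J = 36
Mul(Add(-671, 797), Function('E')(-21, J)) = Mul(Add(-671, 797), Pow(Add(Pow(-21, 2), Pow(36, 2)), Rational(1, 2))) = Mul(126, Pow(Add(441, 1296), Rational(1, 2))) = Mul(126, Pow(1737, Rational(1, 2))) = Mul(126, Mul(3, Pow(193, Rational(1, 2)))) = Mul(378, Pow(193, Rational(1, 2)))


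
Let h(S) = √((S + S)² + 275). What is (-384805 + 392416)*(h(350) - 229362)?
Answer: -1745674182 + 114165*√2179 ≈ -1.7403e+9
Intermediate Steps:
h(S) = √(275 + 4*S²) (h(S) = √((2*S)² + 275) = √(4*S² + 275) = √(275 + 4*S²))
(-384805 + 392416)*(h(350) - 229362) = (-384805 + 392416)*(√(275 + 4*350²) - 229362) = 7611*(√(275 + 4*122500) - 229362) = 7611*(√(275 + 490000) - 229362) = 7611*(√490275 - 229362) = 7611*(15*√2179 - 229362) = 7611*(-229362 + 15*√2179) = -1745674182 + 114165*√2179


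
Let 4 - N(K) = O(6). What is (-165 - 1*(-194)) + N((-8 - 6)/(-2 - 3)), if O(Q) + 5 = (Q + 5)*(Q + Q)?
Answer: -94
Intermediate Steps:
O(Q) = -5 + 2*Q*(5 + Q) (O(Q) = -5 + (Q + 5)*(Q + Q) = -5 + (5 + Q)*(2*Q) = -5 + 2*Q*(5 + Q))
N(K) = -123 (N(K) = 4 - (-5 + 2*6² + 10*6) = 4 - (-5 + 2*36 + 60) = 4 - (-5 + 72 + 60) = 4 - 1*127 = 4 - 127 = -123)
(-165 - 1*(-194)) + N((-8 - 6)/(-2 - 3)) = (-165 - 1*(-194)) - 123 = (-165 + 194) - 123 = 29 - 123 = -94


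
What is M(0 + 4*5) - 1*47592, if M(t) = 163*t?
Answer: -44332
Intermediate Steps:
M(0 + 4*5) - 1*47592 = 163*(0 + 4*5) - 1*47592 = 163*(0 + 20) - 47592 = 163*20 - 47592 = 3260 - 47592 = -44332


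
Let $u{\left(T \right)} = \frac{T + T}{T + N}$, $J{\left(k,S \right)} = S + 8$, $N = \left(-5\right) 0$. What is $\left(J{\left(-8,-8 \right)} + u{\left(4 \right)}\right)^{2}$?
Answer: $4$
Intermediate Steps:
$N = 0$
$J{\left(k,S \right)} = 8 + S$
$u{\left(T \right)} = 2$ ($u{\left(T \right)} = \frac{T + T}{T + 0} = \frac{2 T}{T} = 2$)
$\left(J{\left(-8,-8 \right)} + u{\left(4 \right)}\right)^{2} = \left(\left(8 - 8\right) + 2\right)^{2} = \left(0 + 2\right)^{2} = 2^{2} = 4$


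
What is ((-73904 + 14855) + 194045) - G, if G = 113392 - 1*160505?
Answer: 182109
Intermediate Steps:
G = -47113 (G = 113392 - 160505 = -47113)
((-73904 + 14855) + 194045) - G = ((-73904 + 14855) + 194045) - 1*(-47113) = (-59049 + 194045) + 47113 = 134996 + 47113 = 182109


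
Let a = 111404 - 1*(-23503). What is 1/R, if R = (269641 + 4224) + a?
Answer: 1/408772 ≈ 2.4464e-6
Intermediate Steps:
a = 134907 (a = 111404 + 23503 = 134907)
R = 408772 (R = (269641 + 4224) + 134907 = 273865 + 134907 = 408772)
1/R = 1/408772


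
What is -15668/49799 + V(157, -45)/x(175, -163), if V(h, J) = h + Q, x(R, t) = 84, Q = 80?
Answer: 3495417/1394372 ≈ 2.5068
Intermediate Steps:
V(h, J) = 80 + h (V(h, J) = h + 80 = 80 + h)
-15668/49799 + V(157, -45)/x(175, -163) = -15668/49799 + (80 + 157)/84 = -15668*1/49799 + 237*(1/84) = -15668/49799 + 79/28 = 3495417/1394372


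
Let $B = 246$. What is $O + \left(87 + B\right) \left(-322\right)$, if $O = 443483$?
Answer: $336257$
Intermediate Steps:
$O + \left(87 + B\right) \left(-322\right) = 443483 + \left(87 + 246\right) \left(-322\right) = 443483 + 333 \left(-322\right) = 443483 - 107226 = 336257$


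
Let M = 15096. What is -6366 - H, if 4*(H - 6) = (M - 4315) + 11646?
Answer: -47915/4 ≈ -11979.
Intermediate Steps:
H = 22451/4 (H = 6 + ((15096 - 4315) + 11646)/4 = 6 + (10781 + 11646)/4 = 6 + (¼)*22427 = 6 + 22427/4 = 22451/4 ≈ 5612.8)
-6366 - H = -6366 - 1*22451/4 = -6366 - 22451/4 = -47915/4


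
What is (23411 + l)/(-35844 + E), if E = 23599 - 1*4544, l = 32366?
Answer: -55777/16789 ≈ -3.3222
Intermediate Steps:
E = 19055 (E = 23599 - 4544 = 19055)
(23411 + l)/(-35844 + E) = (23411 + 32366)/(-35844 + 19055) = 55777/(-16789) = 55777*(-1/16789) = -55777/16789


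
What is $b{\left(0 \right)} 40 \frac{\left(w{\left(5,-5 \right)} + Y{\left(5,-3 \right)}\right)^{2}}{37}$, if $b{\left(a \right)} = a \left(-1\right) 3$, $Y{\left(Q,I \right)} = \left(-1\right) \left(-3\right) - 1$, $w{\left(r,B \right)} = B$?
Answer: $0$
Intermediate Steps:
$Y{\left(Q,I \right)} = 2$ ($Y{\left(Q,I \right)} = 3 - 1 = 2$)
$b{\left(a \right)} = - 3 a$ ($b{\left(a \right)} = - a 3 = - 3 a$)
$b{\left(0 \right)} 40 \frac{\left(w{\left(5,-5 \right)} + Y{\left(5,-3 \right)}\right)^{2}}{37} = \left(-3\right) 0 \cdot 40 \frac{\left(-5 + 2\right)^{2}}{37} = 0 \cdot 40 \left(-3\right)^{2} \cdot \frac{1}{37} = 0 \cdot 9 \cdot \frac{1}{37} = 0 \cdot \frac{9}{37} = 0$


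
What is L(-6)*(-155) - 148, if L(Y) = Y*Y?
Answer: -5728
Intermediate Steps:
L(Y) = Y²
L(-6)*(-155) - 148 = (-6)²*(-155) - 148 = 36*(-155) - 148 = -5580 - 148 = -5728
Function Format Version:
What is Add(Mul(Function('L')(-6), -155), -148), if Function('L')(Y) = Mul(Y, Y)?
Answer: -5728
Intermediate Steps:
Function('L')(Y) = Pow(Y, 2)
Add(Mul(Function('L')(-6), -155), -148) = Add(Mul(Pow(-6, 2), -155), -148) = Add(Mul(36, -155), -148) = Add(-5580, -148) = -5728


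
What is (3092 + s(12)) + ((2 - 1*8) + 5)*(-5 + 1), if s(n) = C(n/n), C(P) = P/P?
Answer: 3097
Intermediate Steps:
C(P) = 1
s(n) = 1
(3092 + s(12)) + ((2 - 1*8) + 5)*(-5 + 1) = (3092 + 1) + ((2 - 1*8) + 5)*(-5 + 1) = 3093 + ((2 - 8) + 5)*(-4) = 3093 + (-6 + 5)*(-4) = 3093 - 1*(-4) = 3093 + 4 = 3097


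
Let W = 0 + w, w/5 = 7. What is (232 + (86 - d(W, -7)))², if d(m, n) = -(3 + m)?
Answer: 126736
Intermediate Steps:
w = 35 (w = 5*7 = 35)
W = 35 (W = 0 + 35 = 35)
d(m, n) = -3 - m
(232 + (86 - d(W, -7)))² = (232 + (86 - (-3 - 1*35)))² = (232 + (86 - (-3 - 35)))² = (232 + (86 - 1*(-38)))² = (232 + (86 + 38))² = (232 + 124)² = 356² = 126736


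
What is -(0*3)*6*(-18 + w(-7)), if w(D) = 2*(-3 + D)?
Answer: 0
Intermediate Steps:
w(D) = -6 + 2*D
-(0*3)*6*(-18 + w(-7)) = -(0*3)*6*(-18 + (-6 + 2*(-7))) = -0*6*(-18 + (-6 - 14)) = -0*(-18 - 20) = -0*(-38) = -1*0 = 0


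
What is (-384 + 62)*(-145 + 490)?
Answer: -111090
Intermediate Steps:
(-384 + 62)*(-145 + 490) = -322*345 = -111090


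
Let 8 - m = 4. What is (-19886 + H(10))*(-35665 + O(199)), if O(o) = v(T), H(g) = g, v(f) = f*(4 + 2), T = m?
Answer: 708400516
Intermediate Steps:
m = 4 (m = 8 - 1*4 = 8 - 4 = 4)
T = 4
v(f) = 6*f (v(f) = f*6 = 6*f)
O(o) = 24 (O(o) = 6*4 = 24)
(-19886 + H(10))*(-35665 + O(199)) = (-19886 + 10)*(-35665 + 24) = -19876*(-35641) = 708400516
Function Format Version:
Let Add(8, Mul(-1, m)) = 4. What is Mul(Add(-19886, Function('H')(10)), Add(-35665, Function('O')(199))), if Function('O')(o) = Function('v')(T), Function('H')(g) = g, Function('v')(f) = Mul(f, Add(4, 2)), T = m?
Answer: 708400516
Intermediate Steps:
m = 4 (m = Add(8, Mul(-1, 4)) = Add(8, -4) = 4)
T = 4
Function('v')(f) = Mul(6, f) (Function('v')(f) = Mul(f, 6) = Mul(6, f))
Function('O')(o) = 24 (Function('O')(o) = Mul(6, 4) = 24)
Mul(Add(-19886, Function('H')(10)), Add(-35665, Function('O')(199))) = Mul(Add(-19886, 10), Add(-35665, 24)) = Mul(-19876, -35641) = 708400516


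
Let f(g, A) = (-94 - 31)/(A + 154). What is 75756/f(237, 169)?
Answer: -24469188/125 ≈ -1.9575e+5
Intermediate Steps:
f(g, A) = -125/(154 + A)
75756/f(237, 169) = 75756/((-125/(154 + 169))) = 75756/((-125/323)) = 75756/((-125*1/323)) = 75756/(-125/323) = 75756*(-323/125) = -24469188/125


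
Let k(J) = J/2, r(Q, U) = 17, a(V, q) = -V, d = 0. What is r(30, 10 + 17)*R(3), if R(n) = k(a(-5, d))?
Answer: 85/2 ≈ 42.500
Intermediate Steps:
k(J) = J/2 (k(J) = J*(1/2) = J/2)
R(n) = 5/2 (R(n) = (-1*(-5))/2 = (1/2)*5 = 5/2)
r(30, 10 + 17)*R(3) = 17*(5/2) = 85/2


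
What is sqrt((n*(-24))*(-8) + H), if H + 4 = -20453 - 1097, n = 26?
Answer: 91*I*sqrt(2) ≈ 128.69*I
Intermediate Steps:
H = -21554 (H = -4 + (-20453 - 1097) = -4 - 21550 = -21554)
sqrt((n*(-24))*(-8) + H) = sqrt((26*(-24))*(-8) - 21554) = sqrt(-624*(-8) - 21554) = sqrt(4992 - 21554) = sqrt(-16562) = 91*I*sqrt(2)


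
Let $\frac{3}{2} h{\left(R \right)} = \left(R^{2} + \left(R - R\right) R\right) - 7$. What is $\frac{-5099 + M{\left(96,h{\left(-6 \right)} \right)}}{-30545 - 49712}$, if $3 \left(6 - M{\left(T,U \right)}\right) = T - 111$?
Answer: $\frac{5088}{80257} \approx 0.063396$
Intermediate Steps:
$h{\left(R \right)} = - \frac{14}{3} + \frac{2 R^{2}}{3}$ ($h{\left(R \right)} = \frac{2 \left(\left(R^{2} + \left(R - R\right) R\right) - 7\right)}{3} = \frac{2 \left(\left(R^{2} + 0 R\right) - 7\right)}{3} = \frac{2 \left(\left(R^{2} + 0\right) - 7\right)}{3} = \frac{2 \left(R^{2} - 7\right)}{3} = \frac{2 \left(-7 + R^{2}\right)}{3} = - \frac{14}{3} + \frac{2 R^{2}}{3}$)
$M{\left(T,U \right)} = 43 - \frac{T}{3}$ ($M{\left(T,U \right)} = 6 - \frac{T - 111}{3} = 6 - \frac{-111 + T}{3} = 6 - \left(-37 + \frac{T}{3}\right) = 43 - \frac{T}{3}$)
$\frac{-5099 + M{\left(96,h{\left(-6 \right)} \right)}}{-30545 - 49712} = \frac{-5099 + \left(43 - 32\right)}{-30545 - 49712} = \frac{-5099 + \left(43 - 32\right)}{-80257} = \left(-5099 + 11\right) \left(- \frac{1}{80257}\right) = \left(-5088\right) \left(- \frac{1}{80257}\right) = \frac{5088}{80257}$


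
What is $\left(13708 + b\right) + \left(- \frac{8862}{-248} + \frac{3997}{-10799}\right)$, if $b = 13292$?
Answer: $\frac{36202406741}{1339076} \approx 27035.0$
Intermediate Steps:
$\left(13708 + b\right) + \left(- \frac{8862}{-248} + \frac{3997}{-10799}\right) = \left(13708 + 13292\right) + \left(- \frac{8862}{-248} + \frac{3997}{-10799}\right) = 27000 + \left(\left(-8862\right) \left(- \frac{1}{248}\right) + 3997 \left(- \frac{1}{10799}\right)\right) = 27000 + \left(\frac{4431}{124} - \frac{3997}{10799}\right) = 27000 + \frac{47354741}{1339076} = \frac{36202406741}{1339076}$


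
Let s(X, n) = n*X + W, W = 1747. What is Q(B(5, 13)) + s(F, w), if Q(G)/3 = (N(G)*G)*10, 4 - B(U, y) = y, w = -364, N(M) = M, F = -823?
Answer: 303749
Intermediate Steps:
B(U, y) = 4 - y
Q(G) = 30*G² (Q(G) = 3*((G*G)*10) = 3*(G²*10) = 3*(10*G²) = 30*G²)
s(X, n) = 1747 + X*n (s(X, n) = n*X + 1747 = X*n + 1747 = 1747 + X*n)
Q(B(5, 13)) + s(F, w) = 30*(4 - 1*13)² + (1747 - 823*(-364)) = 30*(4 - 13)² + (1747 + 299572) = 30*(-9)² + 301319 = 30*81 + 301319 = 2430 + 301319 = 303749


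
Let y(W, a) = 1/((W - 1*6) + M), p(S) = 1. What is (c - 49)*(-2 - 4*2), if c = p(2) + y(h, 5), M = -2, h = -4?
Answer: 2885/6 ≈ 480.83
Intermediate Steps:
y(W, a) = 1/(-8 + W) (y(W, a) = 1/((W - 1*6) - 2) = 1/((W - 6) - 2) = 1/((-6 + W) - 2) = 1/(-8 + W))
c = 11/12 (c = 1 + 1/(-8 - 4) = 1 + 1/(-12) = 1 - 1/12 = 11/12 ≈ 0.91667)
(c - 49)*(-2 - 4*2) = (11/12 - 49)*(-2 - 4*2) = -577*(-2 - 8)/12 = -577/12*(-10) = 2885/6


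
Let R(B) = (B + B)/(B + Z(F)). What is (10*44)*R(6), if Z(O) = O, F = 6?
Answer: 440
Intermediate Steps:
R(B) = 2*B/(6 + B) (R(B) = (B + B)/(B + 6) = (2*B)/(6 + B) = 2*B/(6 + B))
(10*44)*R(6) = (10*44)*(2*6/(6 + 6)) = 440*(2*6/12) = 440*(2*6*(1/12)) = 440*1 = 440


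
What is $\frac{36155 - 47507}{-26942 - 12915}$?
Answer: $\frac{11352}{39857} \approx 0.28482$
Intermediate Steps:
$\frac{36155 - 47507}{-26942 - 12915} = \frac{36155 - 47507}{-39857} = \left(-11352\right) \left(- \frac{1}{39857}\right) = \frac{11352}{39857}$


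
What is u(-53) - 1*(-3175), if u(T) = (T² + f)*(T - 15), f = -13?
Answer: -186953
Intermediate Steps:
u(T) = (-15 + T)*(-13 + T²) (u(T) = (T² - 13)*(T - 15) = (-13 + T²)*(-15 + T) = (-15 + T)*(-13 + T²))
u(-53) - 1*(-3175) = (195 + (-53)³ - 15*(-53)² - 13*(-53)) - 1*(-3175) = (195 - 148877 - 15*2809 + 689) + 3175 = (195 - 148877 - 42135 + 689) + 3175 = -190128 + 3175 = -186953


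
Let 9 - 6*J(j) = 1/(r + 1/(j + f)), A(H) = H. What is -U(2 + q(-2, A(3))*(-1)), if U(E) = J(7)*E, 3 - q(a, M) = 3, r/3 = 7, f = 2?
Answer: -567/190 ≈ -2.9842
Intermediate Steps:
r = 21 (r = 3*7 = 21)
q(a, M) = 0 (q(a, M) = 3 - 1*3 = 3 - 3 = 0)
J(j) = 3/2 - 1/(6*(21 + 1/(2 + j))) (J(j) = 3/2 - 1/(6*(21 + 1/(j + 2))) = 3/2 - 1/(6*(21 + 1/(2 + j))))
U(E) = 567*E/380 (U(E) = ((385 + 188*7)/(6*(43 + 21*7)))*E = ((385 + 1316)/(6*(43 + 147)))*E = ((1/6)*1701/190)*E = ((1/6)*(1/190)*1701)*E = 567*E/380)
-U(2 + q(-2, A(3))*(-1)) = -567*(2 + 0*(-1))/380 = -567*(2 + 0)/380 = -567*2/380 = -1*567/190 = -567/190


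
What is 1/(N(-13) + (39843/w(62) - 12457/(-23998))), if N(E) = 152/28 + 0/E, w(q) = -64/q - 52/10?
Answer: -1931839/12338810808 ≈ -0.00015657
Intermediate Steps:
w(q) = -26/5 - 64/q (w(q) = -64/q - 52*1/10 = -64/q - 26/5 = -26/5 - 64/q)
N(E) = 38/7 (N(E) = 152*(1/28) + 0 = 38/7 + 0 = 38/7)
1/(N(-13) + (39843/w(62) - 12457/(-23998))) = 1/(38/7 + (39843/(-26/5 - 64/62) - 12457/(-23998))) = 1/(38/7 + (39843/(-26/5 - 64*1/62) - 12457*(-1/23998))) = 1/(38/7 + (39843/(-26/5 - 32/31) + 12457/23998)) = 1/(38/7 + (39843/(-966/155) + 12457/23998)) = 1/(38/7 + (39843*(-155/966) + 12457/23998)) = 1/(38/7 + (-2058555/322 + 12457/23998)) = 1/(38/7 - 12349297934/1931839) = 1/(-12338810808/1931839) = -1931839/12338810808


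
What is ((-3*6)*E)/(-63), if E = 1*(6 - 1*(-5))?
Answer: 22/7 ≈ 3.1429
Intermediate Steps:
E = 11 (E = 1*(6 + 5) = 1*11 = 11)
((-3*6)*E)/(-63) = (-3*6*11)/(-63) = -18*11*(-1/63) = -198*(-1/63) = 22/7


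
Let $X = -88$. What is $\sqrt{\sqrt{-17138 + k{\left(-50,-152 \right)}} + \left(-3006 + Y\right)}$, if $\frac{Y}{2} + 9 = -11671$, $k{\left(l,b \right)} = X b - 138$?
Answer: $\sqrt{-26366 + 10 i \sqrt{39}} \approx 0.192 + 162.38 i$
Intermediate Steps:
$k{\left(l,b \right)} = -138 - 88 b$ ($k{\left(l,b \right)} = - 88 b - 138 = -138 - 88 b$)
$Y = -23360$ ($Y = -18 + 2 \left(-11671\right) = -18 - 23342 = -23360$)
$\sqrt{\sqrt{-17138 + k{\left(-50,-152 \right)}} + \left(-3006 + Y\right)} = \sqrt{\sqrt{-17138 - -13238} - 26366} = \sqrt{\sqrt{-17138 + \left(-138 + 13376\right)} - 26366} = \sqrt{\sqrt{-17138 + 13238} - 26366} = \sqrt{\sqrt{-3900} - 26366} = \sqrt{10 i \sqrt{39} - 26366} = \sqrt{-26366 + 10 i \sqrt{39}}$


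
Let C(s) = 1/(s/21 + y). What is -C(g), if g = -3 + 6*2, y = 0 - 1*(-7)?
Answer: -7/52 ≈ -0.13462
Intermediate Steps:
y = 7 (y = 0 + 7 = 7)
g = 9 (g = -3 + 12 = 9)
C(s) = 1/(7 + s/21) (C(s) = 1/(s/21 + 7) = 1/(7 + s/21))
-C(g) = -21/(147 + 9) = -21/156 = -1*7/52 = -7/52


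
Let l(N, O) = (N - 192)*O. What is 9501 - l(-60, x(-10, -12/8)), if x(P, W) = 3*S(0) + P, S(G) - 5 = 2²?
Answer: 13785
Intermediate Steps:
S(G) = 9 (S(G) = 5 + 2² = 5 + 4 = 9)
x(P, W) = 27 + P (x(P, W) = 3*9 + P = 27 + P)
l(N, O) = O*(-192 + N) (l(N, O) = (-192 + N)*O = O*(-192 + N))
9501 - l(-60, x(-10, -12/8)) = 9501 - (27 - 10)*(-192 - 60) = 9501 - 17*(-252) = 9501 - 1*(-4284) = 9501 + 4284 = 13785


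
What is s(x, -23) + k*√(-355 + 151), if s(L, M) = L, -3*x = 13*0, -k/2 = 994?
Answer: -3976*I*√51 ≈ -28394.0*I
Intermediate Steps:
k = -1988 (k = -2*994 = -1988)
x = 0 (x = -13*0/3 = -⅓*0 = 0)
s(x, -23) + k*√(-355 + 151) = 0 - 1988*√(-355 + 151) = 0 - 3976*I*√51 = -3976*I*√51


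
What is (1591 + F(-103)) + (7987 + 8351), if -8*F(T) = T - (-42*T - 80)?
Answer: 147781/8 ≈ 18473.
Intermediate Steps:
F(T) = -10 - 43*T/8 (F(T) = -(T - (-42*T - 80))/8 = -(T - (-80 - 42*T))/8 = -(T + (80 + 42*T))/8 = -(80 + 43*T)/8 = -10 - 43*T/8)
(1591 + F(-103)) + (7987 + 8351) = (1591 + (-10 - 43/8*(-103))) + (7987 + 8351) = (1591 + (-10 + 4429/8)) + 16338 = (1591 + 4349/8) + 16338 = 17077/8 + 16338 = 147781/8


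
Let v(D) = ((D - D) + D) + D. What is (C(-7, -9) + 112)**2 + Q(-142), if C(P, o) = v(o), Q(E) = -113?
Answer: 8723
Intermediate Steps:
v(D) = 2*D (v(D) = (0 + D) + D = D + D = 2*D)
C(P, o) = 2*o
(C(-7, -9) + 112)**2 + Q(-142) = (2*(-9) + 112)**2 - 113 = (-18 + 112)**2 - 113 = 94**2 - 113 = 8836 - 113 = 8723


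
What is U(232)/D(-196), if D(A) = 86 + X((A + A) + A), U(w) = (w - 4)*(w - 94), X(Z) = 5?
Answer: 31464/91 ≈ 345.76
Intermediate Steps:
U(w) = (-94 + w)*(-4 + w) (U(w) = (-4 + w)*(-94 + w) = (-94 + w)*(-4 + w))
D(A) = 91 (D(A) = 86 + 5 = 91)
U(232)/D(-196) = (376 + 232² - 98*232)/91 = (376 + 53824 - 22736)*(1/91) = 31464*(1/91) = 31464/91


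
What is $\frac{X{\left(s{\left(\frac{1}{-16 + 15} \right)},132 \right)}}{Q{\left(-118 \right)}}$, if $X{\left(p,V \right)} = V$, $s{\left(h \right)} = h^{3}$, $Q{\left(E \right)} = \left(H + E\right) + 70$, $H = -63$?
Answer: $- \frac{44}{37} \approx -1.1892$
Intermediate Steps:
$Q{\left(E \right)} = 7 + E$ ($Q{\left(E \right)} = \left(-63 + E\right) + 70 = 7 + E$)
$\frac{X{\left(s{\left(\frac{1}{-16 + 15} \right)},132 \right)}}{Q{\left(-118 \right)}} = \frac{132}{7 - 118} = \frac{132}{-111} = 132 \left(- \frac{1}{111}\right) = - \frac{44}{37}$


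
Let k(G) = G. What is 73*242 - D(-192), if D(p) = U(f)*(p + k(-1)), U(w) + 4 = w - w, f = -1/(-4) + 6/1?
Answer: 16894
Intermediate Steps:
f = 25/4 (f = -1*(-¼) + 6*1 = ¼ + 6 = 25/4 ≈ 6.2500)
U(w) = -4 (U(w) = -4 + (w - w) = -4 + 0 = -4)
D(p) = 4 - 4*p (D(p) = -4*(p - 1) = -4*(-1 + p) = 4 - 4*p)
73*242 - D(-192) = 73*242 - (4 - 4*(-192)) = 17666 - (4 + 768) = 17666 - 1*772 = 17666 - 772 = 16894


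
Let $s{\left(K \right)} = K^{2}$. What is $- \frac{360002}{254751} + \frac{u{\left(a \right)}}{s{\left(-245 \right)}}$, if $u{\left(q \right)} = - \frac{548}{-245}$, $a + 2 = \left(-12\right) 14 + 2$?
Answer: $- \frac{108042751198}{76457143875} \approx -1.4131$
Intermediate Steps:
$a = -168$ ($a = -2 + \left(\left(-12\right) 14 + 2\right) = -2 + \left(-168 + 2\right) = -2 - 166 = -168$)
$u{\left(q \right)} = \frac{548}{245}$ ($u{\left(q \right)} = \left(-548\right) \left(- \frac{1}{245}\right) = \frac{548}{245}$)
$- \frac{360002}{254751} + \frac{u{\left(a \right)}}{s{\left(-245 \right)}} = - \frac{360002}{254751} + \frac{548}{245 \left(-245\right)^{2}} = \left(-360002\right) \frac{1}{254751} + \frac{548}{245 \cdot 60025} = - \frac{360002}{254751} + \frac{548}{245} \cdot \frac{1}{60025} = - \frac{360002}{254751} + \frac{548}{14706125} = - \frac{108042751198}{76457143875}$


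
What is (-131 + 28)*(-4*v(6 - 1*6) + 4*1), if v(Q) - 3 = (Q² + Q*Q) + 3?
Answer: 2060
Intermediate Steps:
v(Q) = 6 + 2*Q² (v(Q) = 3 + ((Q² + Q*Q) + 3) = 3 + ((Q² + Q²) + 3) = 3 + (2*Q² + 3) = 3 + (3 + 2*Q²) = 6 + 2*Q²)
(-131 + 28)*(-4*v(6 - 1*6) + 4*1) = (-131 + 28)*(-4*(6 + 2*(6 - 1*6)²) + 4*1) = -103*(-4*(6 + 2*(6 - 6)²) + 4) = -103*(-4*(6 + 2*0²) + 4) = -103*(-4*(6 + 2*0) + 4) = -103*(-4*(6 + 0) + 4) = -103*(-4*6 + 4) = -103*(-24 + 4) = -103*(-20) = 2060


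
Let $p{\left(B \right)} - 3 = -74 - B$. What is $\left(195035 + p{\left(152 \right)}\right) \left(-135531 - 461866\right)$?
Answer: $-116380104364$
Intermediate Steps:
$p{\left(B \right)} = -71 - B$ ($p{\left(B \right)} = 3 - \left(74 + B\right) = -71 - B$)
$\left(195035 + p{\left(152 \right)}\right) \left(-135531 - 461866\right) = \left(195035 - 223\right) \left(-135531 - 461866\right) = \left(195035 - 223\right) \left(-597397\right) = 194812 \left(-597397\right) = -116380104364$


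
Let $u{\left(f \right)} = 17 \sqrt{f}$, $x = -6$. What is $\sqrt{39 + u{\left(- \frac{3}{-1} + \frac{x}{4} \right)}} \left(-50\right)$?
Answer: $- 25 \sqrt{156 + 34 \sqrt{6}} \approx -386.72$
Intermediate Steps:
$\sqrt{39 + u{\left(- \frac{3}{-1} + \frac{x}{4} \right)}} \left(-50\right) = \sqrt{39 + 17 \sqrt{- \frac{3}{-1} - \frac{6}{4}}} \left(-50\right) = \sqrt{39 + 17 \sqrt{\left(-3\right) \left(-1\right) - \frac{3}{2}}} \left(-50\right) = \sqrt{39 + 17 \sqrt{3 - \frac{3}{2}}} \left(-50\right) = \sqrt{39 + 17 \sqrt{\frac{3}{2}}} \left(-50\right) = \sqrt{39 + 17 \frac{\sqrt{6}}{2}} \left(-50\right) = \sqrt{39 + \frac{17 \sqrt{6}}{2}} \left(-50\right) = - 50 \sqrt{39 + \frac{17 \sqrt{6}}{2}}$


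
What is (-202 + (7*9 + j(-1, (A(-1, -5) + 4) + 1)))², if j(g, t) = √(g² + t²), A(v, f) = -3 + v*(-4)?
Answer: (139 - √37)² ≈ 17667.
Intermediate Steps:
A(v, f) = -3 - 4*v
(-202 + (7*9 + j(-1, (A(-1, -5) + 4) + 1)))² = (-202 + (7*9 + √((-1)² + (((-3 - 4*(-1)) + 4) + 1)²)))² = (-202 + (63 + √(1 + (((-3 + 4) + 4) + 1)²)))² = (-202 + (63 + √(1 + ((1 + 4) + 1)²)))² = (-202 + (63 + √(1 + (5 + 1)²)))² = (-202 + (63 + √(1 + 6²)))² = (-202 + (63 + √(1 + 36)))² = (-202 + (63 + √37))² = (-139 + √37)²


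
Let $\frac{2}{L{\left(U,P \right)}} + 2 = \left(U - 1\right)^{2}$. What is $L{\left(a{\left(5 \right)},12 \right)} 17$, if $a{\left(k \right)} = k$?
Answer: $\frac{17}{7} \approx 2.4286$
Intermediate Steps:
$L{\left(U,P \right)} = \frac{2}{-2 + \left(-1 + U\right)^{2}}$ ($L{\left(U,P \right)} = \frac{2}{-2 + \left(U - 1\right)^{2}} = \frac{2}{-2 + \left(-1 + U\right)^{2}}$)
$L{\left(a{\left(5 \right)},12 \right)} 17 = \frac{2}{-2 + \left(-1 + 5\right)^{2}} \cdot 17 = \frac{2}{-2 + 4^{2}} \cdot 17 = \frac{2}{-2 + 16} \cdot 17 = \frac{2}{14} \cdot 17 = 2 \cdot \frac{1}{14} \cdot 17 = \frac{1}{7} \cdot 17 = \frac{17}{7}$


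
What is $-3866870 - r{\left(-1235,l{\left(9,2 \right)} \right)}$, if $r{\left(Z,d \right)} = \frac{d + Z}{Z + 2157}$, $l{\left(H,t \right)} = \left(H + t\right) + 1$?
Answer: $- \frac{3565252917}{922} \approx -3.8669 \cdot 10^{6}$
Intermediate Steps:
$l{\left(H,t \right)} = 1 + H + t$
$r{\left(Z,d \right)} = \frac{Z + d}{2157 + Z}$
$-3866870 - r{\left(-1235,l{\left(9,2 \right)} \right)} = -3866870 - \frac{-1235 + \left(1 + 9 + 2\right)}{2157 - 1235} = -3866870 - \frac{-1235 + 12}{922} = -3866870 - \frac{1}{922} \left(-1223\right) = -3866870 - - \frac{1223}{922} = -3866870 + \frac{1223}{922} = - \frac{3565252917}{922}$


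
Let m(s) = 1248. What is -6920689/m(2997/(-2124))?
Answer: -6920689/1248 ≈ -5545.4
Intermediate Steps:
-6920689/m(2997/(-2124)) = -6920689/1248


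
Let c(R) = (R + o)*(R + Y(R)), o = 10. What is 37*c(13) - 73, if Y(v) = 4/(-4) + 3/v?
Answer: 134360/13 ≈ 10335.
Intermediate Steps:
Y(v) = -1 + 3/v (Y(v) = 4*(-¼) + 3/v = -1 + 3/v)
c(R) = (10 + R)*(R + (3 - R)/R) (c(R) = (R + 10)*(R + (3 - R)/R) = (10 + R)*(R + (3 - R)/R))
37*c(13) - 73 = 37*(-7 + 13² + 9*13 + 30/13) - 73 = 37*(-7 + 169 + 117 + 30*(1/13)) - 73 = 37*(-7 + 169 + 117 + 30/13) - 73 = 37*(3657/13) - 73 = 135309/13 - 73 = 134360/13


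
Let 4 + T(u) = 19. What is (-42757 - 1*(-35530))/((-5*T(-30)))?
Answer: 2409/25 ≈ 96.360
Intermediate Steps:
T(u) = 15 (T(u) = -4 + 19 = 15)
(-42757 - 1*(-35530))/((-5*T(-30))) = (-42757 - 1*(-35530))/((-5*15)) = (-42757 + 35530)/(-75) = -7227*(-1/75) = 2409/25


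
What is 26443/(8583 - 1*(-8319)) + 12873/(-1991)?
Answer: -164931433/33651882 ≈ -4.9011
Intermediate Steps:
26443/(8583 - 1*(-8319)) + 12873/(-1991) = 26443/(8583 + 8319) + 12873*(-1/1991) = 26443/16902 - 12873/1991 = -164931433/33651882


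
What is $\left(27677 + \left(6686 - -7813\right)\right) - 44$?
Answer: $42132$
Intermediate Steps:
$\left(27677 + \left(6686 - -7813\right)\right) - 44 = \left(27677 + \left(6686 + 7813\right)\right) + \left(-5345 + 5301\right) = \left(27677 + 14499\right) - 44 = 42176 - 44 = 42132$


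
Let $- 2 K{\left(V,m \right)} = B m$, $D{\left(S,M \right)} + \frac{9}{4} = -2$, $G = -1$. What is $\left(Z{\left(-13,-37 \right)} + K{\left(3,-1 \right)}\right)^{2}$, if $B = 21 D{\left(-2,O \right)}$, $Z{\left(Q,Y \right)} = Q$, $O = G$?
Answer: $\frac{212521}{64} \approx 3320.6$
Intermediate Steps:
$O = -1$
$D{\left(S,M \right)} = - \frac{17}{4}$ ($D{\left(S,M \right)} = - \frac{9}{4} - 2 = - \frac{17}{4}$)
$B = - \frac{357}{4}$ ($B = 21 \left(- \frac{17}{4}\right) = - \frac{357}{4} \approx -89.25$)
$K{\left(V,m \right)} = \frac{357 m}{8}$ ($K{\left(V,m \right)} = - \frac{\left(- \frac{357}{4}\right) m}{2} = \frac{357 m}{8}$)
$\left(Z{\left(-13,-37 \right)} + K{\left(3,-1 \right)}\right)^{2} = \left(-13 + \frac{357}{8} \left(-1\right)\right)^{2} = \left(-13 - \frac{357}{8}\right)^{2} = \left(- \frac{461}{8}\right)^{2} = \frac{212521}{64}$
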